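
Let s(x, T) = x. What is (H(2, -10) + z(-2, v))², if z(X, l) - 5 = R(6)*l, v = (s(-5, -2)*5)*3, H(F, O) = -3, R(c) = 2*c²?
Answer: 29138404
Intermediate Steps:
v = -75 (v = -5*5*3 = -25*3 = -75)
z(X, l) = 5 + 72*l (z(X, l) = 5 + (2*6²)*l = 5 + (2*36)*l = 5 + 72*l)
(H(2, -10) + z(-2, v))² = (-3 + (5 + 72*(-75)))² = (-3 + (5 - 5400))² = (-3 - 5395)² = (-5398)² = 29138404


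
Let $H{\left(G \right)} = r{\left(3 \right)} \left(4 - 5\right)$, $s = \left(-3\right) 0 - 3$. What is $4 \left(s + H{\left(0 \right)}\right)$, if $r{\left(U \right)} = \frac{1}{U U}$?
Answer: $- \frac{112}{9} \approx -12.444$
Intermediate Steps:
$s = -3$ ($s = 0 - 3 = -3$)
$r{\left(U \right)} = \frac{1}{U^{2}}$
$H{\left(G \right)} = - \frac{1}{9}$ ($H{\left(G \right)} = \frac{4 - 5}{9} = \frac{1}{9} \left(-1\right) = - \frac{1}{9}$)
$4 \left(s + H{\left(0 \right)}\right) = 4 \left(-3 - \frac{1}{9}\right) = 4 \left(- \frac{28}{9}\right) = - \frac{112}{9}$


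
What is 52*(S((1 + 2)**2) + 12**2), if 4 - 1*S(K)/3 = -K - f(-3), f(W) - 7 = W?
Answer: 10140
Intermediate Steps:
f(W) = 7 + W
S(K) = 24 + 3*K (S(K) = 12 - 3*(-K - (7 - 3)) = 12 - 3*(-K - 1*4) = 12 - 3*(-K - 4) = 12 - 3*(-4 - K) = 12 + (12 + 3*K) = 24 + 3*K)
52*(S((1 + 2)**2) + 12**2) = 52*((24 + 3*(1 + 2)**2) + 12**2) = 52*((24 + 3*3**2) + 144) = 52*((24 + 3*9) + 144) = 52*((24 + 27) + 144) = 52*(51 + 144) = 52*195 = 10140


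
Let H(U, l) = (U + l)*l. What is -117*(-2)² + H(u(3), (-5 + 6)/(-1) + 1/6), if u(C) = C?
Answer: -16913/36 ≈ -469.81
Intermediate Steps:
H(U, l) = l*(U + l)
-117*(-2)² + H(u(3), (-5 + 6)/(-1) + 1/6) = -117*(-2)² + ((-5 + 6)/(-1) + 1/6)*(3 + ((-5 + 6)/(-1) + 1/6)) = -117*4 + (1*(-1) + 1*(⅙))*(3 + (1*(-1) + 1*(⅙))) = -468 + (-1 + ⅙)*(3 + (-1 + ⅙)) = -468 - 5*(3 - ⅚)/6 = -468 - ⅚*13/6 = -468 - 65/36 = -16913/36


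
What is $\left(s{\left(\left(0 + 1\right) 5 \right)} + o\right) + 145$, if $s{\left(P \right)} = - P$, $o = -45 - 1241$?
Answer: $-1146$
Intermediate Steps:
$o = -1286$ ($o = -45 - 1241 = -1286$)
$\left(s{\left(\left(0 + 1\right) 5 \right)} + o\right) + 145 = \left(- \left(0 + 1\right) 5 - 1286\right) + 145 = \left(- 1 \cdot 5 - 1286\right) + 145 = \left(\left(-1\right) 5 - 1286\right) + 145 = \left(-5 - 1286\right) + 145 = -1291 + 145 = -1146$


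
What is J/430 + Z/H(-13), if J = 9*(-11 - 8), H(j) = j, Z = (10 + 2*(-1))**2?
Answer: -29743/5590 ≈ -5.3208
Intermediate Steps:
Z = 64 (Z = (10 - 2)**2 = 8**2 = 64)
J = -171 (J = 9*(-19) = -171)
J/430 + Z/H(-13) = -171/430 + 64/(-13) = -171*1/430 + 64*(-1/13) = -171/430 - 64/13 = -29743/5590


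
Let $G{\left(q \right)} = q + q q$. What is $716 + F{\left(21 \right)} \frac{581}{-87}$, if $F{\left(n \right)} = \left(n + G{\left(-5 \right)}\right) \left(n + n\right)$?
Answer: $- \frac{312730}{29} \approx -10784.0$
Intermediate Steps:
$G{\left(q \right)} = q + q^{2}$
$F{\left(n \right)} = 2 n \left(20 + n\right)$ ($F{\left(n \right)} = \left(n - 5 \left(1 - 5\right)\right) \left(n + n\right) = \left(n - -20\right) 2 n = \left(n + 20\right) 2 n = \left(20 + n\right) 2 n = 2 n \left(20 + n\right)$)
$716 + F{\left(21 \right)} \frac{581}{-87} = 716 + 2 \cdot 21 \left(20 + 21\right) \frac{581}{-87} = 716 + 2 \cdot 21 \cdot 41 \cdot 581 \left(- \frac{1}{87}\right) = 716 + 1722 \left(- \frac{581}{87}\right) = 716 - \frac{333494}{29} = - \frac{312730}{29}$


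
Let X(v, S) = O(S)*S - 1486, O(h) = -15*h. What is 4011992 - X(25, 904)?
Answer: 16271718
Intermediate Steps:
X(v, S) = -1486 - 15*S² (X(v, S) = (-15*S)*S - 1486 = -15*S² - 1486 = -1486 - 15*S²)
4011992 - X(25, 904) = 4011992 - (-1486 - 15*904²) = 4011992 - (-1486 - 15*817216) = 4011992 - (-1486 - 12258240) = 4011992 - 1*(-12259726) = 4011992 + 12259726 = 16271718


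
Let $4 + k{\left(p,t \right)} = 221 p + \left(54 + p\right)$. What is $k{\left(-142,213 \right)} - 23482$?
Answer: $-54956$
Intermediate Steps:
$k{\left(p,t \right)} = 50 + 222 p$ ($k{\left(p,t \right)} = -4 + \left(221 p + \left(54 + p\right)\right) = -4 + \left(54 + 222 p\right) = 50 + 222 p$)
$k{\left(-142,213 \right)} - 23482 = \left(50 + 222 \left(-142\right)\right) - 23482 = \left(50 - 31524\right) - 23482 = -31474 - 23482 = -54956$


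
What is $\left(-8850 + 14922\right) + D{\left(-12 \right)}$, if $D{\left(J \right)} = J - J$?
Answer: $6072$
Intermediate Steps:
$D{\left(J \right)} = 0$
$\left(-8850 + 14922\right) + D{\left(-12 \right)} = \left(-8850 + 14922\right) + 0 = 6072 + 0 = 6072$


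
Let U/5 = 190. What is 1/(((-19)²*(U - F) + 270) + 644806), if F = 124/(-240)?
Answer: 60/59292751 ≈ 1.0119e-6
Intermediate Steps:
U = 950 (U = 5*190 = 950)
F = -31/60 (F = 124*(-1/240) = -31/60 ≈ -0.51667)
1/(((-19)²*(U - F) + 270) + 644806) = 1/(((-19)²*(950 - 1*(-31/60)) + 270) + 644806) = 1/((361*(950 + 31/60) + 270) + 644806) = 1/((361*(57031/60) + 270) + 644806) = 1/((20588191/60 + 270) + 644806) = 1/(20604391/60 + 644806) = 1/(59292751/60) = 60/59292751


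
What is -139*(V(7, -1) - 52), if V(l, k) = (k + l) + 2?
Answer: 6116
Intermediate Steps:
V(l, k) = 2 + k + l
-139*(V(7, -1) - 52) = -139*((2 - 1 + 7) - 52) = -139*(8 - 52) = -139*(-44) = 6116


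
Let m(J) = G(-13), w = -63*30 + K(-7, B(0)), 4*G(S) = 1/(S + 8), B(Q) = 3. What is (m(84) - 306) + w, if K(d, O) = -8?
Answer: -44081/20 ≈ -2204.1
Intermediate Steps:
G(S) = 1/(4*(8 + S)) (G(S) = 1/(4*(S + 8)) = 1/(4*(8 + S)))
w = -1898 (w = -63*30 - 8 = -1890 - 8 = -1898)
m(J) = -1/20 (m(J) = 1/(4*(8 - 13)) = (1/4)/(-5) = (1/4)*(-1/5) = -1/20)
(m(84) - 306) + w = (-1/20 - 306) - 1898 = -6121/20 - 1898 = -44081/20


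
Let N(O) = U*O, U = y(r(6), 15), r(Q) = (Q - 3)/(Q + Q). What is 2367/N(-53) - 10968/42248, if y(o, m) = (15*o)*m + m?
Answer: -23569821/26589835 ≈ -0.88642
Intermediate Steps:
r(Q) = (-3 + Q)/(2*Q) (r(Q) = (-3 + Q)/((2*Q)) = (-3 + Q)*(1/(2*Q)) = (-3 + Q)/(2*Q))
y(o, m) = m + 15*m*o (y(o, m) = 15*m*o + m = m + 15*m*o)
U = 285/4 (U = 15*(1 + 15*((½)*(-3 + 6)/6)) = 15*(1 + 15*((½)*(⅙)*3)) = 15*(1 + 15*(¼)) = 15*(1 + 15/4) = 15*(19/4) = 285/4 ≈ 71.250)
N(O) = 285*O/4
2367/N(-53) - 10968/42248 = 2367/(((285/4)*(-53))) - 10968/42248 = 2367/(-15105/4) - 10968*1/42248 = 2367*(-4/15105) - 1371/5281 = -3156/5035 - 1371/5281 = -23569821/26589835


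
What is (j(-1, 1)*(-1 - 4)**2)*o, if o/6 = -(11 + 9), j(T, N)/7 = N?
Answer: -21000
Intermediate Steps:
j(T, N) = 7*N
o = -120 (o = 6*(-(11 + 9)) = 6*(-1*20) = 6*(-20) = -120)
(j(-1, 1)*(-1 - 4)**2)*o = ((7*1)*(-1 - 4)**2)*(-120) = (7*(-5)**2)*(-120) = (7*25)*(-120) = 175*(-120) = -21000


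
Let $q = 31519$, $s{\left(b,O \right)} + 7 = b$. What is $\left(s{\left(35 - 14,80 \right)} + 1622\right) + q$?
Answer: $33155$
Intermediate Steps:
$s{\left(b,O \right)} = -7 + b$
$\left(s{\left(35 - 14,80 \right)} + 1622\right) + q = \left(\left(-7 + \left(35 - 14\right)\right) + 1622\right) + 31519 = \left(\left(-7 + 21\right) + 1622\right) + 31519 = \left(14 + 1622\right) + 31519 = 1636 + 31519 = 33155$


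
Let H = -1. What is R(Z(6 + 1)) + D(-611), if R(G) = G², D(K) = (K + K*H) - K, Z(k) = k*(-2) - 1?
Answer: 836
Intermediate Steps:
Z(k) = -1 - 2*k (Z(k) = -2*k - 1 = -1 - 2*k)
D(K) = -K (D(K) = (K + K*(-1)) - K = (K - K) - K = 0 - K = -K)
R(Z(6 + 1)) + D(-611) = (-1 - 2*(6 + 1))² - 1*(-611) = (-1 - 2*7)² + 611 = (-1 - 14)² + 611 = (-15)² + 611 = 225 + 611 = 836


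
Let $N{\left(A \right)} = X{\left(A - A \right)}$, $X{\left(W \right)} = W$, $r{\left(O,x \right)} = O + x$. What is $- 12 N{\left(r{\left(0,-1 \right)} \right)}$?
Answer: $0$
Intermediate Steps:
$N{\left(A \right)} = 0$ ($N{\left(A \right)} = A - A = 0$)
$- 12 N{\left(r{\left(0,-1 \right)} \right)} = \left(-12\right) 0 = 0$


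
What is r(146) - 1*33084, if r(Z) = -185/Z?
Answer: -4830449/146 ≈ -33085.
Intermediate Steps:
r(146) - 1*33084 = -185/146 - 1*33084 = -185*1/146 - 33084 = -185/146 - 33084 = -4830449/146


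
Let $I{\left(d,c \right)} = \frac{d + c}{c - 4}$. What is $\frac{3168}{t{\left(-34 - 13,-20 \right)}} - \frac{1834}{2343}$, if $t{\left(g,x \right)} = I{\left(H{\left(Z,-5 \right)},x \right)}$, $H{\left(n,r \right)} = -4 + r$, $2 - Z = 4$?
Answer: $\frac{178089790}{67947} \approx 2621.0$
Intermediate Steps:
$Z = -2$ ($Z = 2 - 4 = -2$)
$I{\left(d,c \right)} = \frac{c + d}{-4 + c}$
$t{\left(g,x \right)} = \frac{-9 + x}{-4 + x}$ ($t{\left(g,x \right)} = \frac{x - 9}{-4 + x} = \frac{-9 + x}{-4 + x}$)
$\frac{3168}{t{\left(-34 - 13,-20 \right)}} - \frac{1834}{2343} = \frac{3168}{\frac{1}{-4 - 20} \left(-9 - 20\right)} - \frac{1834}{2343} = \frac{3168}{\frac{1}{-24} \left(-29\right)} - \frac{1834}{2343} = \frac{3168}{\left(- \frac{1}{24}\right) \left(-29\right)} - \frac{1834}{2343} = \frac{3168}{\frac{29}{24}} - \frac{1834}{2343} = 3168 \cdot \frac{24}{29} - \frac{1834}{2343} = \frac{76032}{29} - \frac{1834}{2343} = \frac{178089790}{67947}$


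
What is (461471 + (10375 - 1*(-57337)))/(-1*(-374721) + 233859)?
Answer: 529183/608580 ≈ 0.86954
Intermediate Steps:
(461471 + (10375 - 1*(-57337)))/(-1*(-374721) + 233859) = (461471 + (10375 + 57337))/(374721 + 233859) = (461471 + 67712)/608580 = 529183*(1/608580) = 529183/608580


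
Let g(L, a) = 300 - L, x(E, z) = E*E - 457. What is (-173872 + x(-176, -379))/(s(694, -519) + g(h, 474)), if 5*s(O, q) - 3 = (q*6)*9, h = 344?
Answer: 716765/28243 ≈ 25.379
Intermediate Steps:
s(O, q) = 3/5 + 54*q/5 (s(O, q) = 3/5 + ((q*6)*9)/5 = 3/5 + ((6*q)*9)/5 = 3/5 + (54*q)/5 = 3/5 + 54*q/5)
x(E, z) = -457 + E**2 (x(E, z) = E**2 - 457 = -457 + E**2)
(-173872 + x(-176, -379))/(s(694, -519) + g(h, 474)) = (-173872 + (-457 + (-176)**2))/((3/5 + (54/5)*(-519)) + (300 - 1*344)) = (-173872 + (-457 + 30976))/((3/5 - 28026/5) + (300 - 344)) = (-173872 + 30519)/(-28023/5 - 44) = -143353/(-28243/5) = -143353*(-5/28243) = 716765/28243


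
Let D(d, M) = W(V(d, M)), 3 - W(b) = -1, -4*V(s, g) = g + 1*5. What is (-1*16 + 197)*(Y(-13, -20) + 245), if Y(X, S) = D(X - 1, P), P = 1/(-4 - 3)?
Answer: 45069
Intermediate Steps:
V(s, g) = -5/4 - g/4 (V(s, g) = -(g + 1*5)/4 = -(g + 5)/4 = -(5 + g)/4 = -5/4 - g/4)
W(b) = 4 (W(b) = 3 - 1*(-1) = 3 + 1 = 4)
P = -⅐ (P = 1/(-7) = -⅐ ≈ -0.14286)
D(d, M) = 4
Y(X, S) = 4
(-1*16 + 197)*(Y(-13, -20) + 245) = (-1*16 + 197)*(4 + 245) = (-16 + 197)*249 = 181*249 = 45069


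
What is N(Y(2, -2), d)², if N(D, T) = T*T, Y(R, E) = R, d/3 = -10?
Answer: 810000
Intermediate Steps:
d = -30 (d = 3*(-10) = -30)
N(D, T) = T²
N(Y(2, -2), d)² = ((-30)²)² = 900² = 810000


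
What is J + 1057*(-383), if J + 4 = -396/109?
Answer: -44127411/109 ≈ -4.0484e+5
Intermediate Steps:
J = -832/109 (J = -4 - 396/109 = -832/109 ≈ -7.6330)
J + 1057*(-383) = -832/109 + 1057*(-383) = -832/109 - 404831 = -44127411/109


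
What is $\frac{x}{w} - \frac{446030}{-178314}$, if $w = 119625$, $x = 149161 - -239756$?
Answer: $\frac{20450947448}{3555135375} \approx 5.7525$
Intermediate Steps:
$x = 388917$ ($x = 149161 + 239756 = 388917$)
$\frac{x}{w} - \frac{446030}{-178314} = \frac{388917}{119625} - \frac{446030}{-178314} = 388917 \cdot \frac{1}{119625} - - \frac{223015}{89157} = \frac{129639}{39875} + \frac{223015}{89157} = \frac{20450947448}{3555135375}$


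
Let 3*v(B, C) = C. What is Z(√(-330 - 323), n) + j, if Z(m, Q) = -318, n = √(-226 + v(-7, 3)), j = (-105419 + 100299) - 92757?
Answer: -98195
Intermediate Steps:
v(B, C) = C/3
j = -97877 (j = -5120 - 92757 = -97877)
n = 15*I (n = √(-226 + (⅓)*3) = √(-226 + 1) = √(-225) = 15*I ≈ 15.0*I)
Z(√(-330 - 323), n) + j = -318 - 97877 = -98195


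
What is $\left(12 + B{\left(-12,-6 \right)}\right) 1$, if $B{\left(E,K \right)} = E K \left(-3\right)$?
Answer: $-204$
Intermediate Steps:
$B{\left(E,K \right)} = - 3 E K$
$\left(12 + B{\left(-12,-6 \right)}\right) 1 = \left(12 - \left(-36\right) \left(-6\right)\right) 1 = \left(12 - 216\right) 1 = \left(-204\right) 1 = -204$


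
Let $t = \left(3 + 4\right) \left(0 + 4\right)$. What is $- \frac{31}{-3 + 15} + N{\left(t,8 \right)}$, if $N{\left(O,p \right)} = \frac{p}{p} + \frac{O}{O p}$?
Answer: $- \frac{35}{24} \approx -1.4583$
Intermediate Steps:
$t = 28$ ($t = 7 \cdot 4 = 28$)
$N{\left(O,p \right)} = 1 + \frac{1}{p}$ ($N{\left(O,p \right)} = 1 + O \frac{1}{O p} = 1 + \frac{1}{p}$)
$- \frac{31}{-3 + 15} + N{\left(t,8 \right)} = - \frac{31}{-3 + 15} + \frac{1 + 8}{8} = - \frac{31}{12} + \frac{1}{8} \cdot 9 = \left(-31\right) \frac{1}{12} + \frac{9}{8} = - \frac{31}{12} + \frac{9}{8} = - \frac{35}{24}$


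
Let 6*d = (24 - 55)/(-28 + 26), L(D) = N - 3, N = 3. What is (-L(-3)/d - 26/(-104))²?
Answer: 1/16 ≈ 0.062500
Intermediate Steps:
L(D) = 0 (L(D) = 3 - 3 = 0)
d = 31/12 (d = ((24 - 55)/(-28 + 26))/6 = (-31/(-2))/6 = (-31*(-½))/6 = (⅙)*(31/2) = 31/12 ≈ 2.5833)
(-L(-3)/d - 26/(-104))² = (-0/31/12 - 26/(-104))² = (-0*12/31 - 26*(-1/104))² = (-1*0 + ¼)² = (0 + ¼)² = (¼)² = 1/16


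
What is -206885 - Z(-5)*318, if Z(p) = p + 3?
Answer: -206249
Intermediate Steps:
Z(p) = 3 + p
-206885 - Z(-5)*318 = -206885 - (3 - 5)*318 = -206885 - (-2)*318 = -206885 - 1*(-636) = -206885 + 636 = -206249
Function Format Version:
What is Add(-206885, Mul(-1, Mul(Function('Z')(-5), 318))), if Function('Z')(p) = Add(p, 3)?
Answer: -206249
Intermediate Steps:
Function('Z')(p) = Add(3, p)
Add(-206885, Mul(-1, Mul(Function('Z')(-5), 318))) = Add(-206885, Mul(-1, Mul(Add(3, -5), 318))) = Add(-206885, Mul(-1, Mul(-2, 318))) = Add(-206885, Mul(-1, -636)) = Add(-206885, 636) = -206249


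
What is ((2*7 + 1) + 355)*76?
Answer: 28120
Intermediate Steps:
((2*7 + 1) + 355)*76 = ((14 + 1) + 355)*76 = (15 + 355)*76 = 370*76 = 28120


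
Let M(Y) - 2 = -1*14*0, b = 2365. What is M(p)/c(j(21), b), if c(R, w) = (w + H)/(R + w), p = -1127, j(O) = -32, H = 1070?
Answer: 4666/3435 ≈ 1.3584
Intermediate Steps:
c(R, w) = (1070 + w)/(R + w) (c(R, w) = (w + 1070)/(R + w) = (1070 + w)/(R + w))
M(Y) = 2 (M(Y) = 2 - 1*14*0 = 2 - 14*0 = 2 + 0 = 2)
M(p)/c(j(21), b) = 2/(((1070 + 2365)/(-32 + 2365))) = 2/((3435/2333)) = 2/(((1/2333)*3435)) = 2/(3435/2333) = 2*(2333/3435) = 4666/3435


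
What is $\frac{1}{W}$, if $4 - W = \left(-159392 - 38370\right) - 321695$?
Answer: $\frac{1}{519461} \approx 1.9251 \cdot 10^{-6}$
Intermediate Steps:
$W = 519461$ ($W = 4 - \left(\left(-159392 - 38370\right) - 321695\right) = 4 - \left(-197762 - 321695\right) = 4 - -519457 = 4 + 519457 = 519461$)
$\frac{1}{W} = \frac{1}{519461}$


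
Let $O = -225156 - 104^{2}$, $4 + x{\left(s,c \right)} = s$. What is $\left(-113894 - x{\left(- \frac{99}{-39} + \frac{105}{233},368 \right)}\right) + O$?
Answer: $- \frac{1059741052}{3029} \approx -3.4987 \cdot 10^{5}$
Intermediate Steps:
$x{\left(s,c \right)} = -4 + s$
$O = -235972$ ($O = -225156 - 10816 = -235972$)
$\left(-113894 - x{\left(- \frac{99}{-39} + \frac{105}{233},368 \right)}\right) + O = \left(-113894 - \left(-4 + \left(- \frac{99}{-39} + \frac{105}{233}\right)\right)\right) - 235972 = \left(-113894 - \left(-4 + \left(\left(-99\right) \left(- \frac{1}{39}\right) + 105 \cdot \frac{1}{233}\right)\right)\right) - 235972 = \left(-113894 - \left(-4 + \left(\frac{33}{13} + \frac{105}{233}\right)\right)\right) - 235972 = \left(-113894 - \left(-4 + \frac{9054}{3029}\right)\right) - 235972 = \left(-113894 - - \frac{3062}{3029}\right) - 235972 = \left(-113894 + \frac{3062}{3029}\right) - 235972 = - \frac{344981864}{3029} - 235972 = - \frac{1059741052}{3029}$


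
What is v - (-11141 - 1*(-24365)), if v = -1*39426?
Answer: -52650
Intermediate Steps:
v = -39426
v - (-11141 - 1*(-24365)) = -39426 - (-11141 - 1*(-24365)) = -39426 - (-11141 + 24365) = -39426 - 1*13224 = -39426 - 13224 = -52650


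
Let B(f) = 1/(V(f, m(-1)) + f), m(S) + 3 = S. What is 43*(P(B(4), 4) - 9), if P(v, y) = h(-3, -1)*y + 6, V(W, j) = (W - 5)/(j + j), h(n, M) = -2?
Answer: -473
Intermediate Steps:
m(S) = -3 + S
V(W, j) = (-5 + W)/(2*j) (V(W, j) = (-5 + W)/((2*j)) = (-5 + W)*(1/(2*j)) = (-5 + W)/(2*j))
B(f) = 1/(5/8 + 7*f/8) (B(f) = 1/((-5 + f)/(2*(-3 - 1)) + f) = 1/((½)*(-5 + f)/(-4) + f) = 1/((½)*(-¼)*(-5 + f) + f) = 1/((5/8 - f/8) + f) = 1/(5/8 + 7*f/8))
P(v, y) = 6 - 2*y (P(v, y) = -2*y + 6 = 6 - 2*y)
43*(P(B(4), 4) - 9) = 43*((6 - 2*4) - 9) = 43*((6 - 8) - 9) = 43*(-2 - 9) = 43*(-11) = -473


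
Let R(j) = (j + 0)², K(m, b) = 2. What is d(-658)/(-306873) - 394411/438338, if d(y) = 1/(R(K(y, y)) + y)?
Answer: -19789073082706/21993054871599 ≈ -0.89979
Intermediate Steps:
R(j) = j²
d(y) = 1/(4 + y) (d(y) = 1/(2² + y) = 1/(4 + y))
d(-658)/(-306873) - 394411/438338 = 1/((4 - 658)*(-306873)) - 394411/438338 = -1/306873/(-654) - 394411*1/438338 = -1/654*(-1/306873) - 394411/438338 = 1/200694942 - 394411/438338 = -19789073082706/21993054871599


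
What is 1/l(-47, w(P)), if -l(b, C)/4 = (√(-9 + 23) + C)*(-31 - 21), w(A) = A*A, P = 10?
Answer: 25/519272 - √14/2077088 ≈ 4.6343e-5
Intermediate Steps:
w(A) = A²
l(b, C) = 208*C + 208*√14 (l(b, C) = -4*(√(-9 + 23) + C)*(-31 - 21) = -4*(√14 + C)*(-52) = -4*(C + √14)*(-52) = -4*(-52*C - 52*√14) = 208*C + 208*√14)
1/l(-47, w(P)) = 1/(208*10² + 208*√14) = 1/(208*100 + 208*√14) = 1/(20800 + 208*√14)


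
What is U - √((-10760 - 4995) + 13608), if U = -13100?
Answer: -13100 - I*√2147 ≈ -13100.0 - 46.336*I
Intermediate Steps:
U - √((-10760 - 4995) + 13608) = -13100 - √((-10760 - 4995) + 13608) = -13100 - √(-15755 + 13608) = -13100 - √(-2147) = -13100 - I*√2147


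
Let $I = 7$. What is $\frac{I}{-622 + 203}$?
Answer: $- \frac{7}{419} \approx -0.016706$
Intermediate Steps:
$\frac{I}{-622 + 203} = \frac{1}{-622 + 203} \cdot 7 = \frac{1}{-419} \cdot 7 = \left(- \frac{1}{419}\right) 7 = - \frac{7}{419}$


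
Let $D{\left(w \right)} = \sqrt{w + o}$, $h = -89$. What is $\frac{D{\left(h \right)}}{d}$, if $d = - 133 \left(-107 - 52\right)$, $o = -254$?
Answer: $\frac{i \sqrt{7}}{3021} \approx 0.00087579 i$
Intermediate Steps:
$D{\left(w \right)} = \sqrt{-254 + w}$ ($D{\left(w \right)} = \sqrt{w - 254} = \sqrt{-254 + w}$)
$d = 21147$ ($d = \left(-133\right) \left(-159\right) = 21147$)
$\frac{D{\left(h \right)}}{d} = \frac{\sqrt{-254 - 89}}{21147} = \sqrt{-343} \cdot \frac{1}{21147} = 7 i \sqrt{7} \cdot \frac{1}{21147} = \frac{i \sqrt{7}}{3021}$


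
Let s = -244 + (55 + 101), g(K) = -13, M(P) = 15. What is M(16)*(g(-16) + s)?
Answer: -1515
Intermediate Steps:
s = -88 (s = -244 + 156 = -88)
M(16)*(g(-16) + s) = 15*(-13 - 88) = 15*(-101) = -1515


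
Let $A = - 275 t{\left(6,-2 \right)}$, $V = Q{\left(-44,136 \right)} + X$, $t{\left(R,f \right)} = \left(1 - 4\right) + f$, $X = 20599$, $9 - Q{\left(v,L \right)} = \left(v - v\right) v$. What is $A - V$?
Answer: $-19233$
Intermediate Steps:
$Q{\left(v,L \right)} = 9$ ($Q{\left(v,L \right)} = 9 - \left(v - v\right) v = 9 - 0 v = 9 - 0 = 9 + 0 = 9$)
$t{\left(R,f \right)} = -3 + f$
$V = 20608$ ($V = 9 + 20599 = 20608$)
$A = 1375$ ($A = - 275 \left(-3 - 2\right) = \left(-275\right) \left(-5\right) = 1375$)
$A - V = 1375 - 20608 = -19233$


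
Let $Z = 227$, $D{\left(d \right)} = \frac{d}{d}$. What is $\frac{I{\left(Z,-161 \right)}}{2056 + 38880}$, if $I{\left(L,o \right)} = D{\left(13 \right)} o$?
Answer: $- \frac{23}{5848} \approx -0.003933$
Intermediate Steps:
$D{\left(d \right)} = 1$
$I{\left(L,o \right)} = o$ ($I{\left(L,o \right)} = 1 o = o$)
$\frac{I{\left(Z,-161 \right)}}{2056 + 38880} = - \frac{161}{2056 + 38880} = - \frac{161}{40936} = \left(-161\right) \frac{1}{40936} = - \frac{23}{5848}$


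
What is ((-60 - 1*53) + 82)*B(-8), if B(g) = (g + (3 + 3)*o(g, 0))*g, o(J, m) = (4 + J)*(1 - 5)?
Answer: 21824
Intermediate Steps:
o(J, m) = -16 - 4*J (o(J, m) = (4 + J)*(-4) = -16 - 4*J)
B(g) = g*(-96 - 23*g) (B(g) = (g + (3 + 3)*(-16 - 4*g))*g = (g + 6*(-16 - 4*g))*g = (g + (-96 - 24*g))*g = (-96 - 23*g)*g = g*(-96 - 23*g))
((-60 - 1*53) + 82)*B(-8) = ((-60 - 1*53) + 82)*(-8*(-96 - 23*(-8))) = ((-60 - 53) + 82)*(-8*(-96 + 184)) = (-113 + 82)*(-8*88) = -31*(-704) = 21824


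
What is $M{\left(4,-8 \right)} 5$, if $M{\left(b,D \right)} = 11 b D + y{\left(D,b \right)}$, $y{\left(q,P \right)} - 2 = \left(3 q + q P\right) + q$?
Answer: $-2070$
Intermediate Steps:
$y{\left(q,P \right)} = 2 + 4 q + P q$ ($y{\left(q,P \right)} = 2 + \left(\left(3 q + q P\right) + q\right) = 2 + \left(\left(3 q + P q\right) + q\right) = 2 + \left(4 q + P q\right) = 2 + 4 q + P q$)
$M{\left(b,D \right)} = 2 + 4 D + 12 D b$ ($M{\left(b,D \right)} = 11 b D + \left(2 + 4 D + b D\right) = 11 D b + \left(2 + 4 D + D b\right) = 2 + 4 D + 12 D b$)
$M{\left(4,-8 \right)} 5 = \left(2 + 4 \left(-8\right) + 12 \left(-8\right) 4\right) 5 = \left(2 - 32 - 384\right) 5 = \left(-414\right) 5 = -2070$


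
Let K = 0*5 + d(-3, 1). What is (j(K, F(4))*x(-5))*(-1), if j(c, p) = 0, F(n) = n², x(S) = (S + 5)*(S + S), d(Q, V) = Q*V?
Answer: 0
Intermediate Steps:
x(S) = 2*S*(5 + S) (x(S) = (5 + S)*(2*S) = 2*S*(5 + S))
K = -3 (K = 0*5 - 3*1 = 0 - 3 = -3)
(j(K, F(4))*x(-5))*(-1) = (0*(2*(-5)*(5 - 5)))*(-1) = (0*(2*(-5)*0))*(-1) = (0*0)*(-1) = 0*(-1) = 0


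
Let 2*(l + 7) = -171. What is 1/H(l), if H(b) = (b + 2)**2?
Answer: 4/32761 ≈ 0.00012210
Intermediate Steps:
l = -185/2 (l = -7 + (1/2)*(-171) = -7 - 171/2 = -185/2 ≈ -92.500)
H(b) = (2 + b)**2
1/H(l) = 1/((2 - 185/2)**2) = 1/((-181/2)**2) = 1/(32761/4) = 4/32761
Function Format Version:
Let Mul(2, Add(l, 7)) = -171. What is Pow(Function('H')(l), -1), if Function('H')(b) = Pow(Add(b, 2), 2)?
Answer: Rational(4, 32761) ≈ 0.00012210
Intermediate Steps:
l = Rational(-185, 2) (l = Add(-7, Mul(Rational(1, 2), -171)) = Add(-7, Rational(-171, 2)) = Rational(-185, 2) ≈ -92.500)
Function('H')(b) = Pow(Add(2, b), 2)
Pow(Function('H')(l), -1) = Pow(Pow(Add(2, Rational(-185, 2)), 2), -1) = Pow(Pow(Rational(-181, 2), 2), -1) = Pow(Rational(32761, 4), -1) = Rational(4, 32761)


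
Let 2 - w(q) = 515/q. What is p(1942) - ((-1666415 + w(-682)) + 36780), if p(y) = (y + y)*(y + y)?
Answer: 11399690183/682 ≈ 1.6715e+7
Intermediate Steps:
p(y) = 4*y² (p(y) = (2*y)*(2*y) = 4*y²)
w(q) = 2 - 515/q
p(1942) - ((-1666415 + w(-682)) + 36780) = 4*1942² - ((-1666415 + (2 - 515/(-682))) + 36780) = 4*3771364 - ((-1666415 + (2 - 515*(-1/682))) + 36780) = 15085456 - ((-1666415 + (2 + 515/682)) + 36780) = 15085456 - ((-1666415 + 1879/682) + 36780) = 15085456 - (-1136493151/682 + 36780) = 15085456 - 1*(-1111409191/682) = 15085456 + 1111409191/682 = 11399690183/682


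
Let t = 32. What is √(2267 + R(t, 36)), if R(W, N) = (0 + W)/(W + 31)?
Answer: √999971/21 ≈ 47.618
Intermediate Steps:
R(W, N) = W/(31 + W)
√(2267 + R(t, 36)) = √(2267 + 32/(31 + 32)) = √(2267 + 32/63) = √(142853/63) = √999971/21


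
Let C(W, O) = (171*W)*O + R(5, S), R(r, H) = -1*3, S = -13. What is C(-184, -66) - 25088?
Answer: 2051533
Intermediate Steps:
R(r, H) = -3
C(W, O) = -3 + 171*O*W (C(W, O) = (171*W)*O - 3 = 171*O*W - 3 = -3 + 171*O*W)
C(-184, -66) - 25088 = (-3 + 171*(-66)*(-184)) - 25088 = (-3 + 2076624) - 25088 = 2076621 - 25088 = 2051533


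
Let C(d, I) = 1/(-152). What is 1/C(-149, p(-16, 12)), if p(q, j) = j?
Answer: -152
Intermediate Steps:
C(d, I) = -1/152
1/C(-149, p(-16, 12)) = 1/(-1/152) = -152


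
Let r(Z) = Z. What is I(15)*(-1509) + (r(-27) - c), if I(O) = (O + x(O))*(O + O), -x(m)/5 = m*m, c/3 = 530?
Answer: 50248083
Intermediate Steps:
c = 1590 (c = 3*530 = 1590)
x(m) = -5*m**2 (x(m) = -5*m*m = -5*m**2)
I(O) = 2*O*(O - 5*O**2) (I(O) = (O - 5*O**2)*(O + O) = (O - 5*O**2)*(2*O) = 2*O*(O - 5*O**2))
I(15)*(-1509) + (r(-27) - c) = (15**2*(2 - 10*15))*(-1509) + (-27 - 1*1590) = (225*(2 - 150))*(-1509) + (-27 - 1590) = (225*(-148))*(-1509) - 1617 = -33300*(-1509) - 1617 = 50249700 - 1617 = 50248083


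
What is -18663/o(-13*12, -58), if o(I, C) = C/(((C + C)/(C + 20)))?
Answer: 18663/19 ≈ 982.26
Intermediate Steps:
o(I, C) = 10 + C/2 (o(I, C) = C/(((2*C)/(20 + C))) = C/((2*C/(20 + C))) = C*((20 + C)/(2*C)) = 10 + C/2)
-18663/o(-13*12, -58) = -18663/(10 + (½)*(-58)) = -18663/(10 - 29) = -18663/(-19) = -18663*(-1/19) = 18663/19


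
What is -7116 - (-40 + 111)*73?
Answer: -12299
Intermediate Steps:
-7116 - (-40 + 111)*73 = -7116 - 71*73 = -7116 - 1*5183 = -7116 - 5183 = -12299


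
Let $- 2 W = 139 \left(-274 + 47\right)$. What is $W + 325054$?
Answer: $\frac{681661}{2} \approx 3.4083 \cdot 10^{5}$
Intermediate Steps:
$W = \frac{31553}{2}$ ($W = - \frac{139 \left(-274 + 47\right)}{2} = - \frac{139 \left(-227\right)}{2} = \left(- \frac{1}{2}\right) \left(-31553\right) = \frac{31553}{2} \approx 15777.0$)
$W + 325054 = \frac{31553}{2} + 325054 = \frac{681661}{2}$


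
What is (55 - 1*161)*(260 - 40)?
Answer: -23320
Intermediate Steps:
(55 - 1*161)*(260 - 40) = (55 - 161)*220 = -106*220 = -23320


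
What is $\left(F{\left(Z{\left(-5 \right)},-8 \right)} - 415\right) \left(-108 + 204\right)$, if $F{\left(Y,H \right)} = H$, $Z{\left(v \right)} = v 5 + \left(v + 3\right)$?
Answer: $-40608$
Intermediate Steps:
$Z{\left(v \right)} = 3 + 6 v$ ($Z{\left(v \right)} = 5 v + \left(3 + v\right) = 3 + 6 v$)
$\left(F{\left(Z{\left(-5 \right)},-8 \right)} - 415\right) \left(-108 + 204\right) = \left(-8 - 415\right) \left(-108 + 204\right) = \left(-423\right) 96 = -40608$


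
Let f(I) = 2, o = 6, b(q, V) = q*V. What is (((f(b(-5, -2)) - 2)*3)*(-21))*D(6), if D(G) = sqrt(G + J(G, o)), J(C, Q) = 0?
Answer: 0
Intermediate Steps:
b(q, V) = V*q
D(G) = sqrt(G) (D(G) = sqrt(G + 0) = sqrt(G))
(((f(b(-5, -2)) - 2)*3)*(-21))*D(6) = (((2 - 2)*3)*(-21))*sqrt(6) = ((0*3)*(-21))*sqrt(6) = (0*(-21))*sqrt(6) = 0*sqrt(6) = 0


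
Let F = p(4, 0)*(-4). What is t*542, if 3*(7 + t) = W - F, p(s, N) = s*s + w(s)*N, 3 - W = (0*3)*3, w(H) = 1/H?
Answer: 24932/3 ≈ 8310.7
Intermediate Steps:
W = 3 (W = 3 - 0*3*3 = 3 - 0*3 = 3 - 1*0 = 3 + 0 = 3)
p(s, N) = s**2 + N/s (p(s, N) = s*s + N/s = s**2 + N/s)
F = -64 (F = ((0 + 4**3)/4)*(-4) = ((0 + 64)/4)*(-4) = ((1/4)*64)*(-4) = 16*(-4) = -64)
t = 46/3 (t = -7 + (3 - 1*(-64))/3 = -7 + (3 + 64)/3 = -7 + (1/3)*67 = -7 + 67/3 = 46/3 ≈ 15.333)
t*542 = (46/3)*542 = 24932/3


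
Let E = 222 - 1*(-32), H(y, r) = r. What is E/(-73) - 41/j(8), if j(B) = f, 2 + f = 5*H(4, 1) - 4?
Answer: 2739/73 ≈ 37.521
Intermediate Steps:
E = 254 (E = 222 + 32 = 254)
f = -1 (f = -2 + (5*1 - 4) = -2 + (5 - 4) = -2 + 1 = -1)
j(B) = -1
E/(-73) - 41/j(8) = 254/(-73) - 41/(-1) = 254*(-1/73) - 41*(-1) = -254/73 + 41 = 2739/73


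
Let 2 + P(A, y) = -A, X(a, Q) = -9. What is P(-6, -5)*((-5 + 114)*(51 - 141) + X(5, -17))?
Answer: -39276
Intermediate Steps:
P(A, y) = -2 - A
P(-6, -5)*((-5 + 114)*(51 - 141) + X(5, -17)) = (-2 - 1*(-6))*((-5 + 114)*(51 - 141) - 9) = (-2 + 6)*(109*(-90) - 9) = 4*(-9810 - 9) = 4*(-9819) = -39276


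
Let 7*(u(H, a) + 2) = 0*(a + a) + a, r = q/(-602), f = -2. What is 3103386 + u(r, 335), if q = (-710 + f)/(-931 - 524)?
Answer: 21724023/7 ≈ 3.1034e+6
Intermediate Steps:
q = 712/1455 (q = (-710 - 2)/(-931 - 524) = -712/(-1455) = -712*(-1/1455) = 712/1455 ≈ 0.48935)
r = -356/437955 (r = (712/1455)/(-602) = (712/1455)*(-1/602) = -356/437955 ≈ -0.00081287)
u(H, a) = -2 + a/7 (u(H, a) = -2 + (0*(a + a) + a)/7 = -2 + (0*(2*a) + a)/7 = -2 + (0 + a)/7 = -2 + a/7)
3103386 + u(r, 335) = 3103386 + (-2 + (1/7)*335) = 3103386 + (-2 + 335/7) = 3103386 + 321/7 = 21724023/7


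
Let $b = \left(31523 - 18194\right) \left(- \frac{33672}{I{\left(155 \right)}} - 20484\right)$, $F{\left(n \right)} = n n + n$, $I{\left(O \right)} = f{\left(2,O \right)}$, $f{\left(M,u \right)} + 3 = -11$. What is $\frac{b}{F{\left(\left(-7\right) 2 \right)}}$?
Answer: $- \frac{843405804}{637} \approx -1.324 \cdot 10^{6}$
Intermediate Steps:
$f{\left(M,u \right)} = -14$ ($f{\left(M,u \right)} = -3 - 11 = -14$)
$I{\left(O \right)} = -14$
$F{\left(n \right)} = n + n^{2}$ ($F{\left(n \right)} = n^{2} + n = n + n^{2}$)
$b = - \frac{1686811608}{7}$ ($b = \left(31523 - 18194\right) \left(- \frac{33672}{-14} - 20484\right) = 13329 \left(\left(-33672\right) \left(- \frac{1}{14}\right) - 20484\right) = 13329 \left(\frac{16836}{7} - 20484\right) = 13329 \left(- \frac{126552}{7}\right) = - \frac{1686811608}{7} \approx -2.4097 \cdot 10^{8}$)
$\frac{b}{F{\left(\left(-7\right) 2 \right)}} = - \frac{1686811608}{7 \left(-7\right) 2 \left(1 - 14\right)} = - \frac{1686811608}{7 \left(- 14 \left(1 - 14\right)\right)} = - \frac{1686811608}{7 \left(\left(-14\right) \left(-13\right)\right)} = - \frac{1686811608}{7 \cdot 182} = \left(- \frac{1686811608}{7}\right) \frac{1}{182} = - \frac{843405804}{637}$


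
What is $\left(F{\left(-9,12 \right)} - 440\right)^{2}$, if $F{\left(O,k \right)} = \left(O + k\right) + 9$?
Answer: $183184$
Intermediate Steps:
$F{\left(O,k \right)} = 9 + O + k$
$\left(F{\left(-9,12 \right)} - 440\right)^{2} = \left(\left(9 - 9 + 12\right) - 440\right)^{2} = \left(12 - 440\right)^{2} = \left(-428\right)^{2} = 183184$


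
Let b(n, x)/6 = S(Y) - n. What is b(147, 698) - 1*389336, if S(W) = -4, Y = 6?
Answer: -390242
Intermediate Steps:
b(n, x) = -24 - 6*n (b(n, x) = 6*(-4 - n) = -24 - 6*n)
b(147, 698) - 1*389336 = (-24 - 6*147) - 1*389336 = (-24 - 882) - 389336 = -906 - 389336 = -390242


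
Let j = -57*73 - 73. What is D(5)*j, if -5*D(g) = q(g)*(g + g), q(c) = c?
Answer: 42340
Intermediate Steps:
j = -4234 (j = -4161 - 73 = -4234)
D(g) = -2*g²/5 (D(g) = -g*(g + g)/5 = -g*2*g/5 = -2*g²/5)
D(5)*j = -⅖*5²*(-4234) = -⅖*25*(-4234) = -10*(-4234) = 42340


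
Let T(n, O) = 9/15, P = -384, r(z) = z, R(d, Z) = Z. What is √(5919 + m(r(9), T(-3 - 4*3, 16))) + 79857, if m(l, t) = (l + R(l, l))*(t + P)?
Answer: 79857 + I*√24555/5 ≈ 79857.0 + 31.34*I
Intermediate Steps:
T(n, O) = ⅗ (T(n, O) = 9*(1/15) = ⅗)
m(l, t) = 2*l*(-384 + t) (m(l, t) = (l + l)*(t - 384) = (2*l)*(-384 + t) = 2*l*(-384 + t))
√(5919 + m(r(9), T(-3 - 4*3, 16))) + 79857 = √(5919 + 2*9*(-384 + ⅗)) + 79857 = √(5919 + 2*9*(-1917/5)) + 79857 = √(5919 - 34506/5) + 79857 = √(-4911/5) + 79857 = I*√24555/5 + 79857 = 79857 + I*√24555/5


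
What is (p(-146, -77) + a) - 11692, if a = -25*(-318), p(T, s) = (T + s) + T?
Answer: -4111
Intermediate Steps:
p(T, s) = s + 2*T
a = 7950
(p(-146, -77) + a) - 11692 = ((-77 + 2*(-146)) + 7950) - 11692 = ((-77 - 292) + 7950) - 11692 = (-369 + 7950) - 11692 = 7581 - 11692 = -4111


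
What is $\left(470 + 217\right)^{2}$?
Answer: $471969$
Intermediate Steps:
$\left(470 + 217\right)^{2} = 687^{2} = 471969$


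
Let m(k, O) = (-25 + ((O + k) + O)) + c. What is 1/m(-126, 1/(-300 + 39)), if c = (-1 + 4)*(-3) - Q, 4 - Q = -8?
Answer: -261/44894 ≈ -0.0058137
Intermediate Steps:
Q = 12 (Q = 4 - 1*(-8) = 4 + 8 = 12)
c = -21 (c = (-1 + 4)*(-3) - 1*12 = 3*(-3) - 12 = -9 - 12 = -21)
m(k, O) = -46 + k + 2*O (m(k, O) = (-25 + ((O + k) + O)) - 21 = (-25 + (k + 2*O)) - 21 = (-25 + k + 2*O) - 21 = -46 + k + 2*O)
1/m(-126, 1/(-300 + 39)) = 1/(-46 - 126 + 2/(-300 + 39)) = 1/(-46 - 126 + 2/(-261)) = 1/(-46 - 126 + 2*(-1/261)) = 1/(-46 - 126 - 2/261) = 1/(-44894/261) = -261/44894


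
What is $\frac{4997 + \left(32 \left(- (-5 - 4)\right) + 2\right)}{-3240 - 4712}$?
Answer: $- \frac{5287}{7952} \approx -0.66486$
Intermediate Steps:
$\frac{4997 + \left(32 \left(- (-5 - 4)\right) + 2\right)}{-3240 - 4712} = \frac{4997 + \left(32 \left(\left(-1\right) \left(-9\right)\right) + 2\right)}{-7952} = \left(4997 + \left(32 \cdot 9 + 2\right)\right) \left(- \frac{1}{7952}\right) = \left(4997 + \left(288 + 2\right)\right) \left(- \frac{1}{7952}\right) = \left(4997 + 290\right) \left(- \frac{1}{7952}\right) = 5287 \left(- \frac{1}{7952}\right) = - \frac{5287}{7952}$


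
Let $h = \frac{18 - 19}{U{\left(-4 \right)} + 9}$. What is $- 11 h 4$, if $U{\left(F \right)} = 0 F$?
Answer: $\frac{44}{9} \approx 4.8889$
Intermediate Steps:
$U{\left(F \right)} = 0$
$h = - \frac{1}{9}$ ($h = \frac{18 - 19}{0 + 9} = - \frac{1}{9} \approx -0.11111$)
$- 11 h 4 = \left(-11\right) \left(- \frac{1}{9}\right) 4 = \frac{11}{9} \cdot 4 = \frac{44}{9}$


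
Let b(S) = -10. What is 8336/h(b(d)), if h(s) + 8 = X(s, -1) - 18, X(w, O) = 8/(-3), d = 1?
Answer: -12504/43 ≈ -290.79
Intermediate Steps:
X(w, O) = -8/3 (X(w, O) = 8*(-⅓) = -8/3)
h(s) = -86/3 (h(s) = -8 + (-8/3 - 18) = -8 - 62/3 = -86/3)
8336/h(b(d)) = 8336/(-86/3) = 8336*(-3/86) = -12504/43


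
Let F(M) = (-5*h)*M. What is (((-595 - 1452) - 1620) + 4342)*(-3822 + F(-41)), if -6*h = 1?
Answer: -5205825/2 ≈ -2.6029e+6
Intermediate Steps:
h = -⅙ (h = -⅙*1 = -⅙ ≈ -0.16667)
F(M) = 5*M/6 (F(M) = (-5*(-⅙))*M = 5*M/6)
(((-595 - 1452) - 1620) + 4342)*(-3822 + F(-41)) = (((-595 - 1452) - 1620) + 4342)*(-3822 + (⅚)*(-41)) = ((-2047 - 1620) + 4342)*(-3822 - 205/6) = (-3667 + 4342)*(-23137/6) = 675*(-23137/6) = -5205825/2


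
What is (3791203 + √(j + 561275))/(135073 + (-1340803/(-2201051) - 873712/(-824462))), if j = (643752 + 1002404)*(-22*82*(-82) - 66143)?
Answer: 264608895799237811/9427603583425474 + 907341454781*√134631429735/122558846584531162 ≈ 30.784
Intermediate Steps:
j = 134630868460 (j = 1646156*(-1804*(-82) - 66143) = 1646156*(147928 - 66143) = 1646156*81785 = 134630868460)
(3791203 + √(j + 561275))/(135073 + (-1340803/(-2201051) - 873712/(-824462))) = (3791203 + √(134630868460 + 561275))/(135073 + (-1340803/(-2201051) - 873712/(-824462))) = (3791203 + √134631429735)/(135073 + (-1340803*(-1/2201051) - 873712*(-1/824462))) = (3791203 + √134631429735)/(135073 + (1340803/2201051 + 436856/412231)) = (3791203 + √134631429735)/(135073 + 1514262897149/907341454781) = (3791203 + √134631429735)/(122558846584531162/907341454781) = (3791203 + √134631429735)*(907341454781/122558846584531162) = 264608895799237811/9427603583425474 + 907341454781*√134631429735/122558846584531162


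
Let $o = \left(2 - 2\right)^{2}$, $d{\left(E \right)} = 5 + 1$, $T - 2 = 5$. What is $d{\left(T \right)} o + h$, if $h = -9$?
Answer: $-9$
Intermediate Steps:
$T = 7$ ($T = 2 + 5 = 7$)
$d{\left(E \right)} = 6$
$o = 0$ ($o = 0^{2} = 0$)
$d{\left(T \right)} o + h = 6 \cdot 0 - 9 = 0 - 9 = -9$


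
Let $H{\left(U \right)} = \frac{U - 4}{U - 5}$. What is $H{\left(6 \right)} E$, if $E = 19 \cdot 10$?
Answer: $380$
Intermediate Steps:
$H{\left(U \right)} = \frac{-4 + U}{-5 + U}$
$E = 190$
$H{\left(6 \right)} E = \frac{-4 + 6}{-5 + 6} \cdot 190 = 1^{-1} \cdot 2 \cdot 190 = 1 \cdot 2 \cdot 190 = 2 \cdot 190 = 380$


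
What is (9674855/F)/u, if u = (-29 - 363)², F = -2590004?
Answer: -9674855/397990374656 ≈ -2.4309e-5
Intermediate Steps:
u = 153664 (u = (-392)² = 153664)
(9674855/F)/u = (9674855/(-2590004))/153664 = (9674855*(-1/2590004))*(1/153664) = -9674855/2590004*1/153664 = -9674855/397990374656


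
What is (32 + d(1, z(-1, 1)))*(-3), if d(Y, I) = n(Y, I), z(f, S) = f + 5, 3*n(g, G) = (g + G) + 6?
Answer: -107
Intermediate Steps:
n(g, G) = 2 + G/3 + g/3 (n(g, G) = ((g + G) + 6)/3 = ((G + g) + 6)/3 = (6 + G + g)/3 = 2 + G/3 + g/3)
z(f, S) = 5 + f
d(Y, I) = 2 + I/3 + Y/3
(32 + d(1, z(-1, 1)))*(-3) = (32 + (2 + (5 - 1)/3 + (1/3)*1))*(-3) = (32 + (2 + (1/3)*4 + 1/3))*(-3) = (32 + (2 + 4/3 + 1/3))*(-3) = (32 + 11/3)*(-3) = (107/3)*(-3) = -107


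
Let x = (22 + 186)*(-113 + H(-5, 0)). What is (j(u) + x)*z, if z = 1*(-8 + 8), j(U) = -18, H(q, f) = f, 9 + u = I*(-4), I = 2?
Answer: 0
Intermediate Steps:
u = -17 (u = -9 + 2*(-4) = -9 - 8 = -17)
x = -23504 (x = (22 + 186)*(-113 + 0) = 208*(-113) = -23504)
z = 0 (z = 1*0 = 0)
(j(u) + x)*z = (-18 - 23504)*0 = -23522*0 = 0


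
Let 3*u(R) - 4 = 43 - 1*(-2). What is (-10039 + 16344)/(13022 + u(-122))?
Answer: 3783/7823 ≈ 0.48357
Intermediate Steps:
u(R) = 49/3 (u(R) = 4/3 + (43 - 1*(-2))/3 = 4/3 + (43 + 2)/3 = 4/3 + (⅓)*45 = 4/3 + 15 = 49/3)
(-10039 + 16344)/(13022 + u(-122)) = (-10039 + 16344)/(13022 + 49/3) = 6305/(39115/3) = 6305*(3/39115) = 3783/7823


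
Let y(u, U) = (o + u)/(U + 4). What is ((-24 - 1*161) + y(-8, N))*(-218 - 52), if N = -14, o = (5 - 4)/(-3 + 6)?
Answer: 49743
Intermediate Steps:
o = 1/3 ≈ 0.33333
y(u, U) = (1/3 + u)/(4 + U) (y(u, U) = (1/3 + u)/(U + 4) = (1/3 + u)/(4 + U))
((-24 - 1*161) + y(-8, N))*(-218 - 52) = ((-24 - 1*161) + (1/3 - 8)/(4 - 14))*(-218 - 52) = ((-24 - 161) - 23/3/(-10))*(-270) = (-185 - 1/10*(-23/3))*(-270) = (-185 + 23/30)*(-270) = -5527/30*(-270) = 49743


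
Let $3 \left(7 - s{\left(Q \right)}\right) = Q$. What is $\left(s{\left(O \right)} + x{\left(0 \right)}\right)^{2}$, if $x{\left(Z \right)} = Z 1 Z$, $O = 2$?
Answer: $\frac{361}{9} \approx 40.111$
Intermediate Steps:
$s{\left(Q \right)} = 7 - \frac{Q}{3}$
$x{\left(Z \right)} = Z^{2}$ ($x{\left(Z \right)} = Z Z = Z^{2}$)
$\left(s{\left(O \right)} + x{\left(0 \right)}\right)^{2} = \left(\left(7 - \frac{2}{3}\right) + 0^{2}\right)^{2} = \left(\left(7 - \frac{2}{3}\right) + 0\right)^{2} = \left(\frac{19}{3} + 0\right)^{2} = \left(\frac{19}{3}\right)^{2} = \frac{361}{9}$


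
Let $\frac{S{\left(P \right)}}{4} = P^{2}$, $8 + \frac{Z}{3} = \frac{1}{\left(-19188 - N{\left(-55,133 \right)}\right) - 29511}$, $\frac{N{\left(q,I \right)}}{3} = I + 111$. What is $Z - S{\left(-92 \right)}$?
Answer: $- \frac{558240761}{16477} \approx -33880.0$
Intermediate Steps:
$N{\left(q,I \right)} = 333 + 3 I$ ($N{\left(q,I \right)} = 3 \left(I + 111\right) = 3 \left(111 + I\right) = 333 + 3 I$)
$Z = - \frac{395449}{16477}$ ($Z = -24 + \frac{3}{\left(-19188 - \left(333 + 3 \cdot 133\right)\right) - 29511} = -24 + \frac{3}{\left(-19188 - \left(333 + 399\right)\right) - 29511} = -24 + \frac{3}{\left(-19188 - 732\right) - 29511} = -24 + \frac{3}{-19920 - 29511} = -24 + \frac{3}{-49431} = -24 + 3 \left(- \frac{1}{49431}\right) = -24 - \frac{1}{16477} = - \frac{395449}{16477} \approx -24.0$)
$S{\left(P \right)} = 4 P^{2}$
$Z - S{\left(-92 \right)} = - \frac{395449}{16477} - 4 \left(-92\right)^{2} = - \frac{395449}{16477} - 4 \cdot 8464 = - \frac{395449}{16477} - 33856 = - \frac{558240761}{16477}$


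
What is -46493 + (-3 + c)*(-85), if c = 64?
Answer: -51678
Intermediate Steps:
-46493 + (-3 + c)*(-85) = -46493 + (-3 + 64)*(-85) = -46493 + 61*(-85) = -46493 - 5185 = -51678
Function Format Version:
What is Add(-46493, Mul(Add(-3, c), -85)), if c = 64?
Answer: -51678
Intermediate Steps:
Add(-46493, Mul(Add(-3, c), -85)) = Add(-46493, Mul(Add(-3, 64), -85)) = Add(-46493, Mul(61, -85)) = Add(-46493, -5185) = -51678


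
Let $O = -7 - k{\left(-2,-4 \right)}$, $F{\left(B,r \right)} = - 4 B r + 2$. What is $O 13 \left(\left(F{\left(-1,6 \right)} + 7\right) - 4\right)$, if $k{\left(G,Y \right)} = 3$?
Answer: $-3770$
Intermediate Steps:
$F{\left(B,r \right)} = 2 - 4 B r$ ($F{\left(B,r \right)} = - 4 B r + 2 = 2 - 4 B r$)
$O = -10$ ($O = -7 - 3 = -10$)
$O 13 \left(\left(F{\left(-1,6 \right)} + 7\right) - 4\right) = \left(-10\right) 13 \left(\left(\left(2 - \left(-4\right) 6\right) + 7\right) - 4\right) = - 130 \left(\left(\left(2 + 24\right) + 7\right) - 4\right) = - 130 \left(\left(26 + 7\right) - 4\right) = - 130 \left(33 - 4\right) = \left(-130\right) 29 = -3770$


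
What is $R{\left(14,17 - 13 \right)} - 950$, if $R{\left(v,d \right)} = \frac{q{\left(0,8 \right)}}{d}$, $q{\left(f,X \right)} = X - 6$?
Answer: $- \frac{1899}{2} \approx -949.5$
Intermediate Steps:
$q{\left(f,X \right)} = -6 + X$ ($q{\left(f,X \right)} = X - 6 = -6 + X$)
$R{\left(v,d \right)} = \frac{2}{d}$ ($R{\left(v,d \right)} = \frac{-6 + 8}{d} = \frac{2}{d}$)
$R{\left(14,17 - 13 \right)} - 950 = \frac{2}{17 - 13} - 950 = \frac{2}{4} - 950 = 2 \cdot \frac{1}{4} - 950 = \frac{1}{2} - 950 = - \frac{1899}{2}$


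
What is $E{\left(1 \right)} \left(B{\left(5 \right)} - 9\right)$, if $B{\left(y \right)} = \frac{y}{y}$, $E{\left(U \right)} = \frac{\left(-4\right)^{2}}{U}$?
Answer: $-128$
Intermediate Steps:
$E{\left(U \right)} = \frac{16}{U}$
$B{\left(y \right)} = 1$
$E{\left(1 \right)} \left(B{\left(5 \right)} - 9\right) = \frac{16}{1} \left(1 - 9\right) = 16 \cdot 1 \left(-8\right) = 16 \left(-8\right) = -128$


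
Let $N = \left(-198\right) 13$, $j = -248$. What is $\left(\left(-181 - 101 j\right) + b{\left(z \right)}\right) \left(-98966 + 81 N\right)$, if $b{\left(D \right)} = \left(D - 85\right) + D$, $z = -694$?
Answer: $-7192719240$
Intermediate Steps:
$b{\left(D \right)} = -85 + 2 D$ ($b{\left(D \right)} = \left(-85 + D\right) + D = -85 + 2 D$)
$N = -2574$
$\left(\left(-181 - 101 j\right) + b{\left(z \right)}\right) \left(-98966 + 81 N\right) = \left(\left(-181 - -25048\right) + \left(-85 + 2 \left(-694\right)\right)\right) \left(-98966 + 81 \left(-2574\right)\right) = \left(\left(-181 + 25048\right) - 1473\right) \left(-98966 - 208494\right) = \left(24867 - 1473\right) \left(-307460\right) = 23394 \left(-307460\right) = -7192719240$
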